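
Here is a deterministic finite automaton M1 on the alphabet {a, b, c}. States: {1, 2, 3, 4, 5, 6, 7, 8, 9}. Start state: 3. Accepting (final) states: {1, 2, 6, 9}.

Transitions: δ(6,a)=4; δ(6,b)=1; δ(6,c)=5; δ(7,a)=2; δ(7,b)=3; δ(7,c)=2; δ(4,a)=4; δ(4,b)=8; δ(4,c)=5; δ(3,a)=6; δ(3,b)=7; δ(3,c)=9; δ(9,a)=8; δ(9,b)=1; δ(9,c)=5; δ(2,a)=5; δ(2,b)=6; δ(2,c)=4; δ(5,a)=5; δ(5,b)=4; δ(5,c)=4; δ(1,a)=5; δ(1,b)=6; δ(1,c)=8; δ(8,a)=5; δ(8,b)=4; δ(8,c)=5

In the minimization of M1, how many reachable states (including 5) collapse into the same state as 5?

3

Every state is reachable, so we keep all 9.
Start with accepting vs non-accepting: {1,2,6,9} | {3,4,5,7,8}.
Split {3,4,5,7,8} by δ(·,a) → {4,5,8} and {3,7}.
No further refinement is possible. Final partition (3 blocks): {1,2,6,9} | {4,5,8} | {3,7}.
The equivalence class containing 5 is {4,5,8}, of size 3.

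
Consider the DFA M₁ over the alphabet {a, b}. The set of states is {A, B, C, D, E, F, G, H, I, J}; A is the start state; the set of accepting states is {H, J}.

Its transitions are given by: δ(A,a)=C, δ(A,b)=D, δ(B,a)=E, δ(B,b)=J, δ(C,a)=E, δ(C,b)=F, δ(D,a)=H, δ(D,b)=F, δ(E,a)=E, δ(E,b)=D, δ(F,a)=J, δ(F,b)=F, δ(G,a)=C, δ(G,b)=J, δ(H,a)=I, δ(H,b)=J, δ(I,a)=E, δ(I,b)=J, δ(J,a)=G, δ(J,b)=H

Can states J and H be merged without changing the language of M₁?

Reachable states from the start: {A,C,D,E,F,G,H,I,J}. Unreachable: {B} — drop them.
Start with accepting vs non-accepting: {H,J} | {A,C,D,E,F,G,I}.
On input a, block {A,C,D,E,F,G,I} splits into {A,C,E,G,I} and {D,F}.
Split {A,C,E,G,I} by δ(·,b) → {A,C,E} and {G,I}.
The partition is now stable with 4 blocks: {H,J} | {A,C,E} | {D,F} | {G,I}.
J and H lie in the same block of the stable partition, so they are equivalent — no string distinguishes them.

Yes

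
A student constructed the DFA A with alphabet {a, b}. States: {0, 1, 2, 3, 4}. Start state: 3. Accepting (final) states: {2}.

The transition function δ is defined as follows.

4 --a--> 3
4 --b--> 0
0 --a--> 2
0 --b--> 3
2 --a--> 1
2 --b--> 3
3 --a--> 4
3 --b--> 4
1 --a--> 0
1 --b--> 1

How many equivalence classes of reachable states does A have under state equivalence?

5

Every state is reachable, so we keep all 5.
Start with accepting vs non-accepting: {2} | {0,1,3,4}.
Split {0,1,3,4} by δ(·,a) → {1,3,4} and {0}.
On input a, block {1,3,4} splits into {3,4} and {1}.
Refine {3,4} on symbol b: members go to different blocks, giving {3} and {4}.
The partition is now stable with 5 blocks: {2} | {3} | {0} | {1} | {4}.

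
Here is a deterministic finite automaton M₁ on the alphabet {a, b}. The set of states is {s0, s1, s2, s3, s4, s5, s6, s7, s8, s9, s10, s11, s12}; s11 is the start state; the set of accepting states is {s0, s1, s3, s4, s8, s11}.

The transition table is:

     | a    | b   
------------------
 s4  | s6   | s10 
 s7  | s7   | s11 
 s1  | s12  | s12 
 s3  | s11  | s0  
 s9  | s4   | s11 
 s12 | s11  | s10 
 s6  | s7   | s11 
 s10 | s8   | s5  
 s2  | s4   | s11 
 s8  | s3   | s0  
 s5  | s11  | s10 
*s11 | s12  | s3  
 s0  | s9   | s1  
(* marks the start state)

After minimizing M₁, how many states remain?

Reachable states from the start: {s0,s1,s3,s4,s5,s6,s7,s8,s9,s10,s11,s12}. Unreachable: {s2} — drop them.
P0 = {s0,s1,s3,s4,s8,s11} | {s5,s6,s7,s9,s10,s12}.
Refine {s0,s1,s3,s4,s8,s11} on symbol a: members go to different blocks, giving {s0,s1,s4,s11} and {s3,s8}.
Split {s0,s1,s4,s11} by δ(·,b) → {s1,s4} and {s0} and {s11}.
On input a, block {s5,s6,s7,s9,s10,s12} splits into {s5,s12} and {s6,s7} and {s9} and {s10}.
Split {s1,s4} by δ(·,a) → {s1} and {s4}.
Split {s3,s8} by δ(·,a) → {s3} and {s8}.
The partition is now stable with 10 blocks: {s1} | {s5,s12} | {s3} | {s0} | {s11} | {s6,s7} | {s9} | {s10} | {s4} | {s8}.

10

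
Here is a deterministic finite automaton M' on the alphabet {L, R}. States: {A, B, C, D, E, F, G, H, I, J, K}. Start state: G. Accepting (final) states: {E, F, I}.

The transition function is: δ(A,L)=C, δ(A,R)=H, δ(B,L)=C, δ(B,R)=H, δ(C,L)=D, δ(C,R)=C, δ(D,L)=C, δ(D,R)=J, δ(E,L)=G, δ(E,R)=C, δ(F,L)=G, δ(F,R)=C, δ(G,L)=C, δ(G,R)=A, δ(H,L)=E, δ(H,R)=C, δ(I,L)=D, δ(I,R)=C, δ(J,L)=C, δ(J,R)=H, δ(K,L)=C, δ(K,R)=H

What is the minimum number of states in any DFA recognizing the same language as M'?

5

First remove the unreachable states {B,F,I,K}; 7 states remain.
Start with accepting vs non-accepting: {E} | {A,C,D,G,H,J}.
Split {A,C,D,G,H,J} by δ(·,L) → {A,C,D,G,J} and {H}.
Split {A,C,D,G,J} by δ(·,R) → {C,D,G} and {A,J}.
Refine {C,D,G} on symbol R: members go to different blocks, giving {D,G} and {C}.
The partition is now stable with 5 blocks: {E} | {D,G} | {H} | {A,J} | {C}.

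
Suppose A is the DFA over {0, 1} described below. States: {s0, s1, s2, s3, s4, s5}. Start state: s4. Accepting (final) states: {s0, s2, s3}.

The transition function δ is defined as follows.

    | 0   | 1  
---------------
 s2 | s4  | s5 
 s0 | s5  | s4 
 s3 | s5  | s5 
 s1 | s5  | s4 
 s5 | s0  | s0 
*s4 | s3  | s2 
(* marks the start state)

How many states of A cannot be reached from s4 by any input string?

Starting at s4 and following transitions, the reachable set is {s0, s2, s3, s4, s5}. That leaves s1 unreachable — 1 in total.

1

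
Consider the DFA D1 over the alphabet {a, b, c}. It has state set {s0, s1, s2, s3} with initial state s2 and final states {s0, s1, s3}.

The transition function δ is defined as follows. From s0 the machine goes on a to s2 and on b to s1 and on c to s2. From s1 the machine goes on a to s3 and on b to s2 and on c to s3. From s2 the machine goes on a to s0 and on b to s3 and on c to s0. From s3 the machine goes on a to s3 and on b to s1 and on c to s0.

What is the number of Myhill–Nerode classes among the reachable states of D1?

P0 = {s0,s1,s3} | {s2}.
Split {s0,s1,s3} by δ(·,a) → {s1,s3} and {s0}.
Refine {s1,s3} on symbol b: members go to different blocks, giving {s1} and {s3}.
No further refinement is possible. Final partition (4 blocks): {s1} | {s2} | {s0} | {s3}.

4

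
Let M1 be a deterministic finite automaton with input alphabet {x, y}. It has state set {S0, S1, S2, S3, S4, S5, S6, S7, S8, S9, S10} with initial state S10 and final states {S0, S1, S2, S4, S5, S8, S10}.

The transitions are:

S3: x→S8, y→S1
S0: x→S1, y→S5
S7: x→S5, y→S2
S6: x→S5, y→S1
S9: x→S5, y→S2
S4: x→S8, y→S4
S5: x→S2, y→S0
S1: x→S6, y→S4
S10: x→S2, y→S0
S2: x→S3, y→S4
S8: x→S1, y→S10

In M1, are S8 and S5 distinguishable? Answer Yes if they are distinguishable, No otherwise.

No

Reachable states from the start: {S0,S1,S2,S3,S4,S5,S6,S8,S10}. Unreachable: {S7,S9} — drop them.
Start with accepting vs non-accepting: {S0,S1,S2,S4,S5,S8,S10} | {S3,S6}.
Split {S0,S1,S2,S4,S5,S8,S10} by δ(·,x) → {S0,S4,S5,S8,S10} and {S1,S2}.
On input x, block {S0,S4,S5,S8,S10} splits into {S0,S5,S8,S10} and {S4}.
No further refinement is possible. Final partition (4 blocks): {S0,S5,S8,S10} | {S3,S6} | {S1,S2} | {S4}.
S8 and S5 lie in the same block of the stable partition, so they are equivalent — no string distinguishes them.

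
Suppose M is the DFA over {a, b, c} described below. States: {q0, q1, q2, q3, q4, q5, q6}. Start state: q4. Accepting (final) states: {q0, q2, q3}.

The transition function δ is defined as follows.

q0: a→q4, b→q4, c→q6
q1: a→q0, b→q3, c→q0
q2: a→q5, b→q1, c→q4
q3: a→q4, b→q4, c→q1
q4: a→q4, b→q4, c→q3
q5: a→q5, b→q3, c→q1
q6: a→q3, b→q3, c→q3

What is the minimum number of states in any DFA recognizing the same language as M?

First remove the unreachable states {q2,q5}; 5 states remain.
P0 = {q0,q3} | {q1,q4,q6}.
On input a, block {q1,q4,q6} splits into {q1,q6} and {q4}.
No further refinement is possible. Final partition (3 blocks): {q0,q3} | {q1,q6} | {q4}.

3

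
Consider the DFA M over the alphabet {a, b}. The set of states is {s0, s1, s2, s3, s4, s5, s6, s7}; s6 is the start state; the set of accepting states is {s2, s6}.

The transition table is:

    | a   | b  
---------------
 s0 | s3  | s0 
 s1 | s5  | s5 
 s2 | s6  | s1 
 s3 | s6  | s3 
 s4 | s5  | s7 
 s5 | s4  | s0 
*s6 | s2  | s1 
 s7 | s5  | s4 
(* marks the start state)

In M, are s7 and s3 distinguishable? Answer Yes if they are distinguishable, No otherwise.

P0 = {s2,s6} | {s0,s1,s3,s4,s5,s7}.
On input a, block {s0,s1,s3,s4,s5,s7} splits into {s0,s1,s4,s5,s7} and {s3}.
On input a, block {s0,s1,s4,s5,s7} splits into {s1,s4,s5,s7} and {s0}.
Refine {s1,s4,s5,s7} on symbol b: members go to different blocks, giving {s1,s4,s7} and {s5}.
Split {s1,s4,s7} by δ(·,b) → {s4,s7} and {s1}.
The partition is now stable with 6 blocks: {s2,s6} | {s4,s7} | {s3} | {s0} | {s5} | {s1}.
s7 and s3 end up in different blocks, so they are distinguishable. For instance, the string 'a' is accepted from only s3.

Yes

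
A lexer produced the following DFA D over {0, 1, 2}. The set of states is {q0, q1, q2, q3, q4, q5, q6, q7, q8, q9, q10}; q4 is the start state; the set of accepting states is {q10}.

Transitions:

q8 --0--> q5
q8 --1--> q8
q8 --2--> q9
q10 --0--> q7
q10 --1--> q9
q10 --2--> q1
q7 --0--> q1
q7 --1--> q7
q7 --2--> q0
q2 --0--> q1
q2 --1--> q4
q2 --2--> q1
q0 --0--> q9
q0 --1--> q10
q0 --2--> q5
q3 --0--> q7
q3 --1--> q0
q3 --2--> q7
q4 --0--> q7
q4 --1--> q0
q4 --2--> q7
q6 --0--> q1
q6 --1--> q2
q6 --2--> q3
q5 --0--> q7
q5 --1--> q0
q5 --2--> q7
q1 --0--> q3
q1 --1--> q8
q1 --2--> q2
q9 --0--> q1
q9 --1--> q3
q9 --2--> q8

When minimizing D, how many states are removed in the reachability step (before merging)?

BFS from q4 reaches {q0, q1, q2, q3, q4, q5, q7, q8, q9, q10}; the 1 state(s) q6 are never visited.

1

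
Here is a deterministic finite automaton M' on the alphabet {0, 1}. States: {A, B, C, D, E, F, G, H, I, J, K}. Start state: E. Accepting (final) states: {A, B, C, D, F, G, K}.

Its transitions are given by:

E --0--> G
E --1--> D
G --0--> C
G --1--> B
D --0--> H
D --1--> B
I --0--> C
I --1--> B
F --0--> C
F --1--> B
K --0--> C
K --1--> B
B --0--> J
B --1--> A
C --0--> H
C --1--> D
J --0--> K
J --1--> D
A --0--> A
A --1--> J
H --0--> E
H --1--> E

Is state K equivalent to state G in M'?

Reachable states from the start: {A,B,C,D,E,G,H,J,K}. Unreachable: {F,I} — drop them.
P0 = {A,B,C,D,G,K} | {E,H,J}.
On input 0, block {A,B,C,D,G,K} splits into {A,G,K} and {B,C,D}.
Split {A,G,K} by δ(·,0) → {G,K} and {A}.
On input 0, block {E,H,J} splits into {E,J} and {H}.
Refine {B,C,D} on symbol 0: members go to different blocks, giving {C,D} and {B}.
Split {C,D} by δ(·,1) → {C} and {D}.
Stable partition: {G,K} | {E,J} | {C} | {A} | {H} | {B} | {D} — 7 equivalence classes.
K and G lie in the same block of the stable partition, so they are equivalent — no string distinguishes them.

Yes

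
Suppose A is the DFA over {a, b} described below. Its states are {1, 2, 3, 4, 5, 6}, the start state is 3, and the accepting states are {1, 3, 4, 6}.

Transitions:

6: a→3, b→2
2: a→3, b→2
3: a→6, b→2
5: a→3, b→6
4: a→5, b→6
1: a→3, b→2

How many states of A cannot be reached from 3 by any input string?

3

No path from 3 leads to 1, 4, 5; the other 3 states are all reachable.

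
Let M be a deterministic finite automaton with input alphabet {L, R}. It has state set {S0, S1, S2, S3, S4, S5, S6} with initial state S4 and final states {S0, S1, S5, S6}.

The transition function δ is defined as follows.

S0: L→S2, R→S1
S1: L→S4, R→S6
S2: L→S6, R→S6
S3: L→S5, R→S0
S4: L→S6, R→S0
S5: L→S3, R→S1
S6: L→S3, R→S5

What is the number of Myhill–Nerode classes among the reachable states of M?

2

All states are reachable from the start state.
Initial partition by acceptance: {S0,S1,S5,S6} | {S2,S3,S4}.
The partition is now stable with 2 blocks: {S0,S1,S5,S6} | {S2,S3,S4}.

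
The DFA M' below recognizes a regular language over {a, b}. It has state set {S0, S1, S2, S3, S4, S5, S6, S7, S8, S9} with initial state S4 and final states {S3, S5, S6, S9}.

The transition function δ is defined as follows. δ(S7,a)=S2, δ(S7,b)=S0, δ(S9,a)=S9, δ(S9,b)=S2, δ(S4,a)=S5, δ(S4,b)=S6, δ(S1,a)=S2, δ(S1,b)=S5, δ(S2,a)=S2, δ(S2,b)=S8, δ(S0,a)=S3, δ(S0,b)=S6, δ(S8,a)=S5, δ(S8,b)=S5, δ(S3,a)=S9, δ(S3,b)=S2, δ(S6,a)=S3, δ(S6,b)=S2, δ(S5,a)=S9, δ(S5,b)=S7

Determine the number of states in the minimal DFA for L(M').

Reachable states from the start: {S0,S2,S3,S4,S5,S6,S7,S8,S9}. Unreachable: {S1} — drop them.
Start with accepting vs non-accepting: {S3,S5,S6,S9} | {S0,S2,S4,S7,S8}.
Split {S0,S2,S4,S7,S8} by δ(·,a) → {S0,S4,S8} and {S2,S7}.
Stable partition: {S3,S5,S6,S9} | {S0,S4,S8} | {S2,S7} — 3 equivalence classes.

3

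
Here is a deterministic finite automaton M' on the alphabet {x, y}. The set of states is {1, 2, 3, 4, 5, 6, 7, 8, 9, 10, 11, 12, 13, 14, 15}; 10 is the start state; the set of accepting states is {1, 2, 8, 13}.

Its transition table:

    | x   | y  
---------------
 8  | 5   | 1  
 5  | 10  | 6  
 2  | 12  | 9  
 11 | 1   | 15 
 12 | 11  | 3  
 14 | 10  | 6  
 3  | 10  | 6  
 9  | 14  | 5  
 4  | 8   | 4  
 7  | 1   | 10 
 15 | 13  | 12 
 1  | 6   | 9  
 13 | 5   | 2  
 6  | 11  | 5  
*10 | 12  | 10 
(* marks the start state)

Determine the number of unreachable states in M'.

No path from 10 leads to 4, 7, 8; the other 12 states are all reachable.

3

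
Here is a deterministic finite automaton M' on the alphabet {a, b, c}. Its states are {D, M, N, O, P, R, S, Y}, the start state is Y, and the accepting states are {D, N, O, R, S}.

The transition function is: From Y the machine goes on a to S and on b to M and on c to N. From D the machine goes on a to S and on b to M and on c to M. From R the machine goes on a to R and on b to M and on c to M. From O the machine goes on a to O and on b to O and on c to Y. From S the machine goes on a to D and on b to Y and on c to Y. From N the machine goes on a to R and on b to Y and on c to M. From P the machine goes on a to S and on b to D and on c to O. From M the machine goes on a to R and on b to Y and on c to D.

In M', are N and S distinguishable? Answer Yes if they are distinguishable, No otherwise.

First remove the unreachable states {O,P}; 6 states remain.
Start with accepting vs non-accepting: {D,N,R,S} | {M,Y}.
The partition is now stable with 2 blocks: {D,N,R,S} | {M,Y}.
N and S lie in the same block of the stable partition, so they are equivalent — no string distinguishes them.

No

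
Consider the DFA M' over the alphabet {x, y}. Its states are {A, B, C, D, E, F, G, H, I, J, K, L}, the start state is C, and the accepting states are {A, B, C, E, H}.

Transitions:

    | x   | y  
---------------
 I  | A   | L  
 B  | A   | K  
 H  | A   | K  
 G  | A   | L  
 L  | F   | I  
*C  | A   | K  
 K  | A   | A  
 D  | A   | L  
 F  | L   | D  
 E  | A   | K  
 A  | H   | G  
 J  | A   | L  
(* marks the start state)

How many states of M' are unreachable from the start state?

3

BFS from C reaches {A, C, D, F, G, H, I, K, L}; the 3 state(s) B, E, J are never visited.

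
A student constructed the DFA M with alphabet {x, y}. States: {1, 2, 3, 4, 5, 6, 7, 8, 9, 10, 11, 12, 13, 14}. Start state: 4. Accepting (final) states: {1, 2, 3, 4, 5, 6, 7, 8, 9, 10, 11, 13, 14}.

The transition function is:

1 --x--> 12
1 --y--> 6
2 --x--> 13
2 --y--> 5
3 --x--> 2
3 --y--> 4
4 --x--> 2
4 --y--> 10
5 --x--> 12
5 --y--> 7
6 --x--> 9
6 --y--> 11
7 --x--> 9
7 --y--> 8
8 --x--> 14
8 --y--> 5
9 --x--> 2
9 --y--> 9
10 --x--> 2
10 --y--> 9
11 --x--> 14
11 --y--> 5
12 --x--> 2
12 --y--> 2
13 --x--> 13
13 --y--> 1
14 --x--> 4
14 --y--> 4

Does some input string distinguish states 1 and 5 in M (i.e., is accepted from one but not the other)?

No

First remove the unreachable states {3}; 13 states remain.
P0 = {1,2,4,5,6,7,8,9,10,11,13,14} | {12}.
Refine {1,2,4,5,6,7,8,9,10,11,13,14} on symbol x: members go to different blocks, giving {2,4,6,7,8,9,10,11,13,14} and {1,5}.
Refine {2,4,6,7,8,9,10,11,13,14} on symbol y: members go to different blocks, giving {4,6,7,9,10,14} and {2,8,11,13}.
Split {4,6,7,9,10,14} by δ(·,x) → {4,9,10} and {6,7,14}.
Refine {2,8,11,13} on symbol x: members go to different blocks, giving {2,13} and {8,11}.
On input y, block {6,7,14} splits into {6,7} and {14}.
Stable partition: {4,9,10} | {12} | {1,5} | {2,13} | {6,7} | {8,11} | {14} — 7 equivalence classes.
1 and 5 lie in the same block of the stable partition, so they are equivalent — no string distinguishes them.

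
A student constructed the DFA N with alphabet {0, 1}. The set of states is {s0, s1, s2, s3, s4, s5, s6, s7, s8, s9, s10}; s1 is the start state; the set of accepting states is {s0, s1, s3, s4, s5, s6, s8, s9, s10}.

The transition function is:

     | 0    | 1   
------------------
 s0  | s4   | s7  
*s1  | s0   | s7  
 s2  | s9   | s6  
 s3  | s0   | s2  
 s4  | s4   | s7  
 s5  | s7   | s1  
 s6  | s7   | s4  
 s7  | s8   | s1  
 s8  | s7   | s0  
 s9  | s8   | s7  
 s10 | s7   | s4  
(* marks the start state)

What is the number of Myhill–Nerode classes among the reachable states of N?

3

Reachable states from the start: {s0,s1,s4,s7,s8}. Unreachable: {s2,s3,s5,s6,s9,s10} — drop them.
Initial partition by acceptance: {s0,s1,s4,s8} | {s7}.
Refine {s0,s1,s4,s8} on symbol 0: members go to different blocks, giving {s0,s1,s4} and {s8}.
No further refinement is possible. Final partition (3 blocks): {s0,s1,s4} | {s7} | {s8}.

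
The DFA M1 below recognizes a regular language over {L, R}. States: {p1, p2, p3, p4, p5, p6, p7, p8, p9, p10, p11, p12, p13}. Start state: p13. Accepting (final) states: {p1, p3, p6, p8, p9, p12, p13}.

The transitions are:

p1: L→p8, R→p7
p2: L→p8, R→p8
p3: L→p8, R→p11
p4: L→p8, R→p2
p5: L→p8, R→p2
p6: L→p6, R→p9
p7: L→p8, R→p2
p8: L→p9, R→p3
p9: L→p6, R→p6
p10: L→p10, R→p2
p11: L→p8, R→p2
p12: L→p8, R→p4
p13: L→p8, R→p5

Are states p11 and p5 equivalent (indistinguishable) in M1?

States {p1,p4,p7,p10,p12} cannot be reached from the start state, so discard them.
P0 = {p3,p6,p8,p9,p13} | {p2,p5,p11}.
Split {p3,p6,p8,p9,p13} by δ(·,R) → {p6,p8,p9} and {p3,p13}.
On input R, block {p6,p8,p9} splits into {p6,p9} and {p8}.
Split {p2,p5,p11} by δ(·,R) → {p5,p11} and {p2}.
Stable partition: {p6,p9} | {p5,p11} | {p3,p13} | {p8} | {p2} — 5 equivalence classes.
p11 and p5 lie in the same block of the stable partition, so they are equivalent — no string distinguishes them.

Yes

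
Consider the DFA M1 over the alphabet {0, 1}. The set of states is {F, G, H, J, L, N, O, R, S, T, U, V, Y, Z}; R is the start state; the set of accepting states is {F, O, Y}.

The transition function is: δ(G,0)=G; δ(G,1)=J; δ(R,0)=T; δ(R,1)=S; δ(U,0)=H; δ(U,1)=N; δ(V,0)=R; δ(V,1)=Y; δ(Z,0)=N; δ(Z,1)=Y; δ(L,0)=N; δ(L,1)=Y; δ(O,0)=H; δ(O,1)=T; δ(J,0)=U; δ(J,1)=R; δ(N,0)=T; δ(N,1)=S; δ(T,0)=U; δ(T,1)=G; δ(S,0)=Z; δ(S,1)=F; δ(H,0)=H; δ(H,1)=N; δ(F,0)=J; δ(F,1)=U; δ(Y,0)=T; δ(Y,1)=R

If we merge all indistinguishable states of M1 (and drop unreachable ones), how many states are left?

States {L,O,V} cannot be reached from the start state, so discard them.
Start with accepting vs non-accepting: {F,Y} | {G,H,J,N,R,S,T,U,Z}.
On input 1, block {G,H,J,N,R,S,T,U,Z} splits into {G,H,J,N,R,T,U} and {S,Z}.
Refine {G,H,J,N,R,T,U} on symbol 1: members go to different blocks, giving {G,H,J,T,U} and {N,R}.
Refine {F,Y} on symbol 1: members go to different blocks, giving {F} and {Y}.
Split {G,H,J,T,U} by δ(·,1) → {H,J,U} and {G,T}.
Refine {S,Z} on symbol 0: members go to different blocks, giving {S} and {Z}.
Refine {G,T} on symbol 0: members go to different blocks, giving {G} and {T}.
No further refinement is possible. Final partition (8 blocks): {F} | {H,J,U} | {S} | {N,R} | {Y} | {G} | {Z} | {T}.

8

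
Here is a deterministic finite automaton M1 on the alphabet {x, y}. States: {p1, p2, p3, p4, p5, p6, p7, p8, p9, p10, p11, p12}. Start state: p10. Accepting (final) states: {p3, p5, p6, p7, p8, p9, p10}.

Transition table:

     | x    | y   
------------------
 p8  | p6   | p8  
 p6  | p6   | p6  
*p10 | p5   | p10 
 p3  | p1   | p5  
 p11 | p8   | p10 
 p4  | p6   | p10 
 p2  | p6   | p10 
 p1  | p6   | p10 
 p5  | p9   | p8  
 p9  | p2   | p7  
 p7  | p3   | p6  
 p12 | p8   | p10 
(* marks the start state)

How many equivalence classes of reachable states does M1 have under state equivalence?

Reachable states from the start: {p1,p2,p3,p5,p6,p7,p8,p9,p10}. Unreachable: {p4,p11,p12} — drop them.
Start with accepting vs non-accepting: {p3,p5,p6,p7,p8,p9,p10} | {p1,p2}.
Refine {p3,p5,p6,p7,p8,p9,p10} on symbol x: members go to different blocks, giving {p5,p6,p7,p8,p10} and {p3,p9}.
Split {p5,p6,p7,p8,p10} by δ(·,x) → {p6,p8,p10} and {p5,p7}.
Split {p6,p8,p10} by δ(·,x) → {p6,p8} and {p10}.
Stable partition: {p6,p8} | {p1,p2} | {p3,p9} | {p5,p7} | {p10} — 5 equivalence classes.

5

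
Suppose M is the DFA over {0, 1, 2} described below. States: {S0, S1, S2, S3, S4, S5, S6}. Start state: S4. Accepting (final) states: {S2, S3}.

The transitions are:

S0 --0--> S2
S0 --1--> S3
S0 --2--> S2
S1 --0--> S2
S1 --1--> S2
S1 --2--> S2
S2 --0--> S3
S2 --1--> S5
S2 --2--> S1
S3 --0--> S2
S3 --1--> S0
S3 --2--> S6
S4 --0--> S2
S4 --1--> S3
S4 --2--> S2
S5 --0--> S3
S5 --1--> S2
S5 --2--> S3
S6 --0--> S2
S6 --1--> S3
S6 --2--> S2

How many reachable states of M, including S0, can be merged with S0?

P0 = {S2,S3} | {S0,S1,S4,S5,S6}.
The partition is now stable with 2 blocks: {S2,S3} | {S0,S1,S4,S5,S6}.
The equivalence class containing S0 is {S0,S1,S4,S5,S6}, of size 5.

5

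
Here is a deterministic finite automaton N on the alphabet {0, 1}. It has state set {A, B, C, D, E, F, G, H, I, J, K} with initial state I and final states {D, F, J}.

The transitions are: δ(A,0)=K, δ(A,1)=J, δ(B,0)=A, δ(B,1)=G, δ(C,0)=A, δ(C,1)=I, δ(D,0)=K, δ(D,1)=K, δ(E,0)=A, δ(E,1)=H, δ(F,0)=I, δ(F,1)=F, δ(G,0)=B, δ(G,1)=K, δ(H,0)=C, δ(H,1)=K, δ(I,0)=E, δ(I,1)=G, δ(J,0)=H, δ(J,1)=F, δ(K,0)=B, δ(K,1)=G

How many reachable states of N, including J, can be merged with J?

States {D} cannot be reached from the start state, so discard them.
P0 = {F,J} | {A,B,C,E,G,H,I,K}.
Refine {A,B,C,E,G,H,I,K} on symbol 1: members go to different blocks, giving {B,C,E,G,H,I,K} and {A}.
On input 0, block {B,C,E,G,H,I,K} splits into {G,H,I,K} and {B,C,E}.
Stable partition: {F,J} | {G,H,I,K} | {A} | {B,C,E} — 4 equivalence classes.
State J belongs to the block {F,J}, which has 2 states.

2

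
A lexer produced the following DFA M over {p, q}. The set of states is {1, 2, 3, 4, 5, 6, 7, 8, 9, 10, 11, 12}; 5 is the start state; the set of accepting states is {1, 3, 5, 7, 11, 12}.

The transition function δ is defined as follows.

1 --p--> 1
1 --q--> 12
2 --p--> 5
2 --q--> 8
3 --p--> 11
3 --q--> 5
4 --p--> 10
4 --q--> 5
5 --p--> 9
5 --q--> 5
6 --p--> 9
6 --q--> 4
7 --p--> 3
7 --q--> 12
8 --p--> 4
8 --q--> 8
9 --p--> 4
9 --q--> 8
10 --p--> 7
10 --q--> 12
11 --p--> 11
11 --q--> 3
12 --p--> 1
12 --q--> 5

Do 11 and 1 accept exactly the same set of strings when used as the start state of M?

Yes

Reachable states from the start: {1,3,4,5,7,8,9,10,11,12}. Unreachable: {2,6} — drop them.
Initial partition by acceptance: {1,3,5,7,11,12} | {4,8,9,10}.
On input p, block {1,3,5,7,11,12} splits into {1,3,7,11,12} and {5}.
On input q, block {1,3,7,11,12} splits into {1,7,11} and {3,12}.
Refine {1,7,11} on symbol p: members go to different blocks, giving {1,11} and {7}.
On input p, block {4,8,9,10} splits into {4,8,9} and {10}.
Split {4,8,9} by δ(·,p) → {8,9} and {4}.
The partition is now stable with 7 blocks: {1,11} | {8,9} | {5} | {3,12} | {7} | {10} | {4}.
11 and 1 lie in the same block of the stable partition, so they are equivalent — no string distinguishes them.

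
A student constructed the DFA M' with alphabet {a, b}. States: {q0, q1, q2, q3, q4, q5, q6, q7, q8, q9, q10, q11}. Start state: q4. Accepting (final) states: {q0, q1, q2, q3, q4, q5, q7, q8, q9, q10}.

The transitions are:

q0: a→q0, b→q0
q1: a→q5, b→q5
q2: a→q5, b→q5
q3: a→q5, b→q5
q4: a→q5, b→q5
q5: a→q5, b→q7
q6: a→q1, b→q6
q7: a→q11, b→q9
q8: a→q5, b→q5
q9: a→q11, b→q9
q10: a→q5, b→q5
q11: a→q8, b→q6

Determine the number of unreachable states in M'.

Starting at q4 and following transitions, the reachable set is {q1, q4, q5, q6, q7, q8, q9, q11}. That leaves q0, q2, q3, q10 unreachable — 4 in total.

4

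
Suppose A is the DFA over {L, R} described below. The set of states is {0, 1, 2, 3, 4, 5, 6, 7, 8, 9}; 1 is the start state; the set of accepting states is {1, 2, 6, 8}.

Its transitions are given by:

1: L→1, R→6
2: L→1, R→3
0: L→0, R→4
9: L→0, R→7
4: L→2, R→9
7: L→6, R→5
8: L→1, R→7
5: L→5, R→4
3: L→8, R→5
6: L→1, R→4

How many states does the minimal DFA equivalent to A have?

4

All states are reachable from the start state.
Initial partition by acceptance: {1,2,6,8} | {0,3,4,5,7,9}.
Split {1,2,6,8} by δ(·,R) → {2,6,8} and {1}.
On input L, block {0,3,4,5,7,9} splits into {0,5,9} and {3,4,7}.
The partition is now stable with 4 blocks: {2,6,8} | {0,5,9} | {1} | {3,4,7}.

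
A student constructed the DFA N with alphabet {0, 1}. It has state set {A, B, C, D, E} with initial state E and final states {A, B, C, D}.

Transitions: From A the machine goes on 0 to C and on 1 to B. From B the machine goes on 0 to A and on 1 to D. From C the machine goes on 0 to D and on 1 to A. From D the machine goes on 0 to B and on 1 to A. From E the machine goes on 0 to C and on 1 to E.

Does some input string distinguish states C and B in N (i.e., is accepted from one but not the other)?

No

All states are reachable from the start state.
P0 = {A,B,C,D} | {E}.
The partition is now stable with 2 blocks: {A,B,C,D} | {E}.
C and B lie in the same block of the stable partition, so they are equivalent — no string distinguishes them.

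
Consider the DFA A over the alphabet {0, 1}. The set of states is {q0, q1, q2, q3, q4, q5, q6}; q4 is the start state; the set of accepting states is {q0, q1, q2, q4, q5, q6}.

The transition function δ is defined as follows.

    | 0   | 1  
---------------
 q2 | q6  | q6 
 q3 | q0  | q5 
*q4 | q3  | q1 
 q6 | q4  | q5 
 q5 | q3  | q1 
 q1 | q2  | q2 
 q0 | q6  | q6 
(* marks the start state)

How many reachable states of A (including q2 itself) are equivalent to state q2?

2

P0 = {q0,q1,q2,q4,q5,q6} | {q3}.
Refine {q0,q1,q2,q4,q5,q6} on symbol 0: members go to different blocks, giving {q0,q1,q2,q6} and {q4,q5}.
Refine {q0,q1,q2,q6} on symbol 0: members go to different blocks, giving {q0,q1,q2} and {q6}.
Refine {q0,q1,q2} on symbol 0: members go to different blocks, giving {q0,q2} and {q1}.
Stable partition: {q0,q2} | {q3} | {q4,q5} | {q6} | {q1} — 5 equivalence classes.
The equivalence class containing q2 is {q0,q2}, of size 2.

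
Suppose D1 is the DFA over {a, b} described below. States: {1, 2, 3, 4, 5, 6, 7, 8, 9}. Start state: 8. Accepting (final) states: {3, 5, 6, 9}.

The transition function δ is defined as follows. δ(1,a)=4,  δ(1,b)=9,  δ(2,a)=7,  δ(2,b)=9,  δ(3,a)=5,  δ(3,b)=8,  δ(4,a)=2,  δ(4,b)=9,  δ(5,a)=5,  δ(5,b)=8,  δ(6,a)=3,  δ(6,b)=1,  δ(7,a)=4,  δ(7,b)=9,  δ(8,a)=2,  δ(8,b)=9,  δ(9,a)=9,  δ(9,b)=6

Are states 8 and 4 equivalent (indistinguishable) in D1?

All states are reachable from the start state.
P0 = {3,5,6,9} | {1,2,4,7,8}.
On input b, block {3,5,6,9} splits into {3,5,6} and {9}.
The partition is now stable with 3 blocks: {3,5,6} | {1,2,4,7,8} | {9}.
8 and 4 lie in the same block of the stable partition, so they are equivalent — no string distinguishes them.

Yes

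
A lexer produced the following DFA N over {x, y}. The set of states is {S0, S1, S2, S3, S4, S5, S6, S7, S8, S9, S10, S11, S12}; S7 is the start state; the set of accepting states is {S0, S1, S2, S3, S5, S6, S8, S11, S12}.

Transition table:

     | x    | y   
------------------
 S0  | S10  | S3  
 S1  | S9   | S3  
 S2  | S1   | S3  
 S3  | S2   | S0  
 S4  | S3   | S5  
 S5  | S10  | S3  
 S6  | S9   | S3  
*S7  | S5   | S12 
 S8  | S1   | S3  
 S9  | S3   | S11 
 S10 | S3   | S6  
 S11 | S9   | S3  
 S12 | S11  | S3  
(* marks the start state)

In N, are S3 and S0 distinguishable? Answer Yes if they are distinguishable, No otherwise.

Yes

First remove the unreachable states {S4,S8}; 11 states remain.
P0 = {S0,S1,S2,S3,S5,S6,S11,S12} | {S7,S9,S10}.
Split {S0,S1,S2,S3,S5,S6,S11,S12} by δ(·,x) → {S0,S1,S5,S6,S11} and {S2,S3,S12}.
Refine {S7,S9,S10} on symbol x: members go to different blocks, giving {S9,S10} and {S7}.
On input x, block {S2,S3,S12} splits into {S2,S12} and {S3}.
Stable partition: {S0,S1,S5,S6,S11} | {S9,S10} | {S2,S12} | {S7} | {S3} — 5 equivalence classes.
S3 and S0 end up in different blocks, so they are distinguishable. For instance, the string 'x' is accepted from only S3.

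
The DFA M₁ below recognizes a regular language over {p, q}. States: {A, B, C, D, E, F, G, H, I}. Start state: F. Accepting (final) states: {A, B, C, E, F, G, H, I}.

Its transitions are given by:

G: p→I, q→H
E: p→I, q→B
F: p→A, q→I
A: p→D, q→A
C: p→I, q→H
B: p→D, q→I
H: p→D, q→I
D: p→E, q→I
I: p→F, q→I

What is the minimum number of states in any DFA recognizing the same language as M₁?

6

First remove the unreachable states {C,G,H}; 6 states remain.
Start with accepting vs non-accepting: {A,B,E,F,I} | {D}.
On input p, block {A,B,E,F,I} splits into {E,F,I} and {A,B}.
Refine {E,F,I} on symbol p: members go to different blocks, giving {E,I} and {F}.
On input p, block {E,I} splits into {E} and {I}.
Split {A,B} by δ(·,q) → {A} and {B}.
Stable partition: {E} | {D} | {A} | {F} | {I} | {B} — 6 equivalence classes.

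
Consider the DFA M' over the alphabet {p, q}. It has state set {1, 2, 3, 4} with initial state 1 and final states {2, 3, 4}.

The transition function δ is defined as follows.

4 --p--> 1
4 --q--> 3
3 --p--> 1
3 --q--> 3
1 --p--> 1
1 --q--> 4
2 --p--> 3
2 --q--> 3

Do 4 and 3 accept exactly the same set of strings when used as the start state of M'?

Reachable states from the start: {1,3,4}. Unreachable: {2} — drop them.
Initial partition by acceptance: {3,4} | {1}.
The partition is now stable with 2 blocks: {3,4} | {1}.
4 and 3 lie in the same block of the stable partition, so they are equivalent — no string distinguishes them.

Yes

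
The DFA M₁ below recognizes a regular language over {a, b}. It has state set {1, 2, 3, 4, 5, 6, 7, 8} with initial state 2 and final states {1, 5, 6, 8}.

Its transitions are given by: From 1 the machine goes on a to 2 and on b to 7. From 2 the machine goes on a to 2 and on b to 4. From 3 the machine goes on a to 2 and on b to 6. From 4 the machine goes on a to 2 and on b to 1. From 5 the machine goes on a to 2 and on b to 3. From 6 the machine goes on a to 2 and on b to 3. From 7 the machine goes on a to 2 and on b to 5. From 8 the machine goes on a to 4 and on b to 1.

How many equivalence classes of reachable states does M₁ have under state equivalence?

Reachable states from the start: {1,2,3,4,5,6,7}. Unreachable: {8} — drop them.
P0 = {1,5,6} | {2,3,4,7}.
On input b, block {2,3,4,7} splits into {3,4,7} and {2}.
The partition is now stable with 3 blocks: {1,5,6} | {3,4,7} | {2}.

3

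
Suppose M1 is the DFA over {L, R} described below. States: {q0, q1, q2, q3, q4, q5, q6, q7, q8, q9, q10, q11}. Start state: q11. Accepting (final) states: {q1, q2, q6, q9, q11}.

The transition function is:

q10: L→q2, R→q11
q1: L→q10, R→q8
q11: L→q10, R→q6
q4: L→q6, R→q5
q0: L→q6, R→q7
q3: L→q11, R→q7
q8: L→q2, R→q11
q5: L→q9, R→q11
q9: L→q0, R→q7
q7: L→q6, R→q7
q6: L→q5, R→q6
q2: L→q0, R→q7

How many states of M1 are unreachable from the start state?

No path from q11 leads to q1, q3, q4, q8; the other 8 states are all reachable.

4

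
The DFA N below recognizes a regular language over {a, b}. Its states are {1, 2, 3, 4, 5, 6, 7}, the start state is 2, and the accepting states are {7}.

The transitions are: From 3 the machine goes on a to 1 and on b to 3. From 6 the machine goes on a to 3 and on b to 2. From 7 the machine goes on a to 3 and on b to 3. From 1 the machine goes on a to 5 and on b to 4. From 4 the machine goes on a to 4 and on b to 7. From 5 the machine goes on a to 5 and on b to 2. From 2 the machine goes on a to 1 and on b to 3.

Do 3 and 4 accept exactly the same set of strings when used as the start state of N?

States {6} cannot be reached from the start state, so discard them.
Start with accepting vs non-accepting: {7} | {1,2,3,4,5}.
On input b, block {1,2,3,4,5} splits into {1,2,3,5} and {4}.
Refine {1,2,3,5} on symbol b: members go to different blocks, giving {2,3,5} and {1}.
Refine {2,3,5} on symbol a: members go to different blocks, giving {2,3} and {5}.
No further refinement is possible. Final partition (5 blocks): {7} | {2,3} | {4} | {1} | {5}.
3 and 4 end up in different blocks, so they are distinguishable. For instance, the string 'b' is accepted from only 4.

No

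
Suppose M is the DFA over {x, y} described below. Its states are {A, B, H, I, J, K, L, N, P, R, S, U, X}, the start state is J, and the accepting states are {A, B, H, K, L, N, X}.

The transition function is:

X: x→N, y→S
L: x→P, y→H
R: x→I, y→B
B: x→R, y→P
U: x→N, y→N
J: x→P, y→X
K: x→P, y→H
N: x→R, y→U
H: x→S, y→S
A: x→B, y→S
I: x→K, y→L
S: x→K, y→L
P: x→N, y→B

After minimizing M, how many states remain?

States {A} cannot be reached from the start state, so discard them.
Initial partition by acceptance: {B,H,K,L,N,X} | {I,J,P,R,S,U}.
On input x, block {B,H,K,L,N,X} splits into {B,H,K,L,N} and {X}.
Split {B,H,K,L,N} by δ(·,y) → {B,H,N} and {K,L}.
Refine {I,J,P,R,S,U} on symbol x: members go to different blocks, giving {J,R} and {I,S} and {P,U}.
On input x, block {B,H,N} splits into {B,N} and {H}.
On input x, block {J,R} splits into {J} and {R}.
No further refinement is possible. Final partition (8 blocks): {B,N} | {J} | {X} | {K,L} | {I,S} | {P,U} | {H} | {R}.

8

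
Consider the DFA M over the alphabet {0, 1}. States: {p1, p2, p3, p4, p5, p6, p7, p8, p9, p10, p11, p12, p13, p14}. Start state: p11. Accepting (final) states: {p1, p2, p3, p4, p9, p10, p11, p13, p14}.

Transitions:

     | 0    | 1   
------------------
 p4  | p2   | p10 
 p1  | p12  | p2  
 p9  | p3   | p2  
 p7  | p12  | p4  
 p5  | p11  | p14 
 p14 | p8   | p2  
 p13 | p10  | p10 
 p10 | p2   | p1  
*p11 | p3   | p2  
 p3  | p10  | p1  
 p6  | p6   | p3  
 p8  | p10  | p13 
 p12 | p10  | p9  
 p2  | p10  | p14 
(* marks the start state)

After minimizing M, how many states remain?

Reachable states from the start: {p1,p2,p3,p8,p9,p10,p11,p12,p13,p14}. Unreachable: {p4,p5,p6,p7} — drop them.
Initial partition by acceptance: {p1,p2,p3,p9,p10,p11,p13,p14} | {p8,p12}.
Split {p1,p2,p3,p9,p10,p11,p13,p14} by δ(·,0) → {p2,p3,p9,p10,p11,p13} and {p1,p14}.
Refine {p2,p3,p9,p10,p11,p13} on symbol 1: members go to different blocks, giving {p2,p3,p10} and {p9,p11,p13}.
Stable partition: {p2,p3,p10} | {p8,p12} | {p1,p14} | {p9,p11,p13} — 4 equivalence classes.

4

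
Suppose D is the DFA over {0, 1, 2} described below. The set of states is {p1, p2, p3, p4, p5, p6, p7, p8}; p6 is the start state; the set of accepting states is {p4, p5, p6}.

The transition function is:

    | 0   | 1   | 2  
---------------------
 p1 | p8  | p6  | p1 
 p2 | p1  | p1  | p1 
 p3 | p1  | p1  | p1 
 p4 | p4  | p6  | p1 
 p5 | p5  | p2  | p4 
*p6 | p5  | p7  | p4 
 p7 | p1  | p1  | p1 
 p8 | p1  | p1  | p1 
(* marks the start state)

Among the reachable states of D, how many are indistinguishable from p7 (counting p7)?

3

Reachable states from the start: {p1,p2,p4,p5,p6,p7,p8}. Unreachable: {p3} — drop them.
Initial partition by acceptance: {p4,p5,p6} | {p1,p2,p7,p8}.
Split {p4,p5,p6} by δ(·,1) → {p5,p6} and {p4}.
Split {p1,p2,p7,p8} by δ(·,1) → {p2,p7,p8} and {p1}.
Stable partition: {p5,p6} | {p2,p7,p8} | {p4} | {p1} — 4 equivalence classes.
State p7 belongs to the block {p2,p7,p8}, which has 3 states.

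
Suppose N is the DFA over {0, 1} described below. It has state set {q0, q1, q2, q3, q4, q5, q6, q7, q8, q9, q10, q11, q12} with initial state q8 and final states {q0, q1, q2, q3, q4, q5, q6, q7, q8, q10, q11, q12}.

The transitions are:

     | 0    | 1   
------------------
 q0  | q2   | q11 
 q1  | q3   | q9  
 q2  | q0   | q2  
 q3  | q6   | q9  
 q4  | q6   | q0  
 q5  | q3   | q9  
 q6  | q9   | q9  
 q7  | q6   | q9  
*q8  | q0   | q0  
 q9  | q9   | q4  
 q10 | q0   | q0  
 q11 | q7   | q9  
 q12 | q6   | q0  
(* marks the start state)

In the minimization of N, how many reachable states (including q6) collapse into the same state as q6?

1

States {q1,q3,q5,q10,q12} cannot be reached from the start state, so discard them.
Start with accepting vs non-accepting: {q0,q2,q4,q6,q7,q8,q11} | {q9}.
Split {q0,q2,q4,q6,q7,q8,q11} by δ(·,0) → {q0,q2,q4,q7,q8,q11} and {q6}.
Split {q0,q2,q4,q7,q8,q11} by δ(·,0) → {q0,q2,q8,q11} and {q4,q7}.
On input 0, block {q0,q2,q8,q11} splits into {q0,q2,q8} and {q11}.
Split {q0,q2,q8} by δ(·,1) → {q2,q8} and {q0}.
Refine {q2,q8} on symbol 1: members go to different blocks, giving {q2} and {q8}.
Refine {q4,q7} on symbol 1: members go to different blocks, giving {q4} and {q7}.
Stable partition: {q2} | {q9} | {q6} | {q4} | {q11} | {q0} | {q8} | {q7} — 8 equivalence classes.
The equivalence class containing q6 is {q6}, of size 1.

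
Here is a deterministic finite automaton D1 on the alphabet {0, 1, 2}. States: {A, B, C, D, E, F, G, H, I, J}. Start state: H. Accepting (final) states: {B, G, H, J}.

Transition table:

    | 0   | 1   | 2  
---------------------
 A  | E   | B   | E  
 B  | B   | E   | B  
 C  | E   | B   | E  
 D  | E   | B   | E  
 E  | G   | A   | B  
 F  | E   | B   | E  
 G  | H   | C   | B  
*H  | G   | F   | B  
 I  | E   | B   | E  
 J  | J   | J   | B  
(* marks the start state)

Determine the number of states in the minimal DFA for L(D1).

4

States {D,I,J} cannot be reached from the start state, so discard them.
P0 = {B,G,H} | {A,C,E,F}.
Refine {A,C,E,F} on symbol 0: members go to different blocks, giving {A,C,F} and {E}.
Refine {B,G,H} on symbol 1: members go to different blocks, giving {G,H} and {B}.
The partition is now stable with 4 blocks: {G,H} | {A,C,F} | {E} | {B}.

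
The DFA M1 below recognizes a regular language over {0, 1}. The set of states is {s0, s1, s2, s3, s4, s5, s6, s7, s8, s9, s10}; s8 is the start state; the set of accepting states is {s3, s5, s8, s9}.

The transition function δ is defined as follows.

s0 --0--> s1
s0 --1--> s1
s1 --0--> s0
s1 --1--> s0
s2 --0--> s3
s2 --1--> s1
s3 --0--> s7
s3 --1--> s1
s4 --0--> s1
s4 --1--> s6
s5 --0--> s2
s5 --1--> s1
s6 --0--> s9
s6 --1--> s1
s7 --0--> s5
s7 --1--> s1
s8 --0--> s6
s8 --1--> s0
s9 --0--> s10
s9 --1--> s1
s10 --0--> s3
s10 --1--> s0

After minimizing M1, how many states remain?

3

Reachable states from the start: {s0,s1,s2,s3,s5,s6,s7,s8,s9,s10}. Unreachable: {s4} — drop them.
Start with accepting vs non-accepting: {s3,s5,s8,s9} | {s0,s1,s2,s6,s7,s10}.
Refine {s0,s1,s2,s6,s7,s10} on symbol 0: members go to different blocks, giving {s2,s6,s7,s10} and {s0,s1}.
The partition is now stable with 3 blocks: {s3,s5,s8,s9} | {s2,s6,s7,s10} | {s0,s1}.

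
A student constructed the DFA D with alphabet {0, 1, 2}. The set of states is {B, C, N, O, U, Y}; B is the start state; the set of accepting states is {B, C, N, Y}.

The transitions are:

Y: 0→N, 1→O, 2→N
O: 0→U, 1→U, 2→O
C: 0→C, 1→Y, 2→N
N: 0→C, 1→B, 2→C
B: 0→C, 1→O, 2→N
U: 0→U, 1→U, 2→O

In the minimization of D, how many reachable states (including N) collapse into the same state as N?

Initial partition by acceptance: {B,C,N,Y} | {O,U}.
On input 1, block {B,C,N,Y} splits into {C,N} and {B,Y}.
Stable partition: {C,N} | {O,U} | {B,Y} — 3 equivalence classes.
State N belongs to the block {C,N}, which has 2 states.

2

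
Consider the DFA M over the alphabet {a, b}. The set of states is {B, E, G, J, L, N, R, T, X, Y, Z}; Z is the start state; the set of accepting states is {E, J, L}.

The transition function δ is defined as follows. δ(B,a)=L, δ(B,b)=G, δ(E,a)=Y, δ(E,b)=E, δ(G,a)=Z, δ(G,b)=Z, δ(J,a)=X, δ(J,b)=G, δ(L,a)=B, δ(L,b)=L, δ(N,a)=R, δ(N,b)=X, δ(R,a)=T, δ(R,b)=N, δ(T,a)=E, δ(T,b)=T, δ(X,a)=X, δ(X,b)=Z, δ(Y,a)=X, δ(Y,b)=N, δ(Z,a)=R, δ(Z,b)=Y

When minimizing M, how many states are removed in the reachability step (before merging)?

No path from Z leads to B, G, J, L; the other 7 states are all reachable.

4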